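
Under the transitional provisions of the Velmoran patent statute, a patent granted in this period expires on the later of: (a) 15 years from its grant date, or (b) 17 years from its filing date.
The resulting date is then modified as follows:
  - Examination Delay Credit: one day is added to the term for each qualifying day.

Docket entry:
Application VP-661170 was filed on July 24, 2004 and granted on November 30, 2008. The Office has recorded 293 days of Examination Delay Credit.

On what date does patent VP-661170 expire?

(a) grant + 15 years → 30 November 2023.
(b) filing + 17 years → 24 July 2021.
Later of the two: 30 November 2023.
Examination Delay Credit: +293 days → 18 September 2024.

2024-09-18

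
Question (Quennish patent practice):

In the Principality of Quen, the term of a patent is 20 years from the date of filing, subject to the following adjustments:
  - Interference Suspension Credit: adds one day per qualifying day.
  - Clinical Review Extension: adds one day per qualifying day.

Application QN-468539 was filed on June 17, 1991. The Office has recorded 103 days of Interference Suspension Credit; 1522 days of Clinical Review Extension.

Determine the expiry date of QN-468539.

2015-11-28

Base term: filing date + 20 years → 17 June 2011.
Interference Suspension Credit: +103 days → 28 September 2011.
Clinical Review Extension: +1522 days → 28 November 2015.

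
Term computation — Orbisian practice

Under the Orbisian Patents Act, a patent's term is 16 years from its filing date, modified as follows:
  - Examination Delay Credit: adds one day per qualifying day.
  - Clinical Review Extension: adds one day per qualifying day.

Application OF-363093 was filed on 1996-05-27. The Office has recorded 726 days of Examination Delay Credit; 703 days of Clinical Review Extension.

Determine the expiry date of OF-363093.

2016-04-25

Base term: filing date + 16 years → 27 May 2012.
Examination Delay Credit: +726 days → 23 May 2014.
Clinical Review Extension: +703 days → 25 April 2016.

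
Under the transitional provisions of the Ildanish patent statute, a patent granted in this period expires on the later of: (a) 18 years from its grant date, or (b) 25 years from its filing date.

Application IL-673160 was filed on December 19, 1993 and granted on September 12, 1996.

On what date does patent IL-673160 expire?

(a) grant + 18 years → 12 September 2014.
(b) filing + 25 years → 19 December 2018.
Later of the two: 19 December 2018.

2018-12-19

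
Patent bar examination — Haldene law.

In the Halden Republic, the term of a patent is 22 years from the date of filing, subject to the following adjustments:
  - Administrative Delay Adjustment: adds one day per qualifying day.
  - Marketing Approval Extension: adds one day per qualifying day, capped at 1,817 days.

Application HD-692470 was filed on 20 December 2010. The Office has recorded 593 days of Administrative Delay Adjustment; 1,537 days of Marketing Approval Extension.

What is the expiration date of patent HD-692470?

2038-10-20

Base term: filing date + 22 years → 20 December 2032.
Administrative Delay Adjustment: +593 days → 5 August 2034.
Marketing Approval Extension: 1537 days (within the 1817-day cap) → +1537 days → 20 October 2038.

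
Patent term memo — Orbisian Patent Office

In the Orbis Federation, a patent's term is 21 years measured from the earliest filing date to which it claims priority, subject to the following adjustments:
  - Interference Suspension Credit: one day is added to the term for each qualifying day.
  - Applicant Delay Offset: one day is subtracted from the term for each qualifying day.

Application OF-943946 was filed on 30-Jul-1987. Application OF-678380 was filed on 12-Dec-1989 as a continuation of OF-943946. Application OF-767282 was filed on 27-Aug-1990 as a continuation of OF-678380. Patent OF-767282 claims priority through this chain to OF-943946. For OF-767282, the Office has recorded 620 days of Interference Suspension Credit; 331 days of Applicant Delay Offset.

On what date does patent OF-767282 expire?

Earliest priority filing: 30 July 1987.
Base term: 30 July 1987 + 21 years → 30 July 2008.
Interference Suspension Credit: +620 days → 11 April 2010.
Applicant Delay Offset: −331 days → 15 May 2009.

May 15, 2009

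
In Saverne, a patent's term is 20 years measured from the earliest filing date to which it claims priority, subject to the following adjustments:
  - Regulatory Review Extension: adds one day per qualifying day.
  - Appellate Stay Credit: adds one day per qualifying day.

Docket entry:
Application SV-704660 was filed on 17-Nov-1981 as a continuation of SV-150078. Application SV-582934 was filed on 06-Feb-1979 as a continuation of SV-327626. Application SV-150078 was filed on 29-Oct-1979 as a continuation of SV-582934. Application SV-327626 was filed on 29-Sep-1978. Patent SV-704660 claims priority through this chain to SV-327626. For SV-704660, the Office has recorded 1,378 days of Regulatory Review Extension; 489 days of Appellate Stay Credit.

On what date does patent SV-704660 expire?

November 9, 2003

Earliest priority filing: 29 September 1978.
Base term: 29 September 1978 + 20 years → 29 September 1998.
Regulatory Review Extension: +1378 days → 8 July 2002.
Appellate Stay Credit: +489 days → 9 November 2003.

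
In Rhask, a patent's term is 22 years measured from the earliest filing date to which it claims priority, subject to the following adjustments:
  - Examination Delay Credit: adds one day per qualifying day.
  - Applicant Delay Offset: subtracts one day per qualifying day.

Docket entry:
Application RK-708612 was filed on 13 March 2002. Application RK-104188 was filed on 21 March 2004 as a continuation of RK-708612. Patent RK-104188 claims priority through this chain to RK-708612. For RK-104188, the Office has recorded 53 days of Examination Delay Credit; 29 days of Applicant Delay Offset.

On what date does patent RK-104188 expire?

Earliest priority filing: 13 March 2002.
Base term: 13 March 2002 + 22 years → 13 March 2024.
Examination Delay Credit: +53 days → 5 May 2024.
Applicant Delay Offset: −29 days → 6 April 2024.

April 6, 2024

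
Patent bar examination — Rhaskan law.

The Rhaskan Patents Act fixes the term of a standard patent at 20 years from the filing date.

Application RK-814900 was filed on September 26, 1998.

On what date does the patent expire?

Filing date + 20 years → 26 September 2018.

2018-09-26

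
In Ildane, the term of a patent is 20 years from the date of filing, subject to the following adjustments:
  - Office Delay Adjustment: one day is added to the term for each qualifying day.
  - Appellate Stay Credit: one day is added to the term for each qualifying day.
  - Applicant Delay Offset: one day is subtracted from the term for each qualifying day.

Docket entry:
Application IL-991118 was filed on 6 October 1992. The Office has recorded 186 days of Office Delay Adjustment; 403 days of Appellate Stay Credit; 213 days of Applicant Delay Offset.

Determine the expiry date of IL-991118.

October 17, 2013

Base term: filing date + 20 years → 6 October 2012.
Office Delay Adjustment: +186 days → 10 April 2013.
Appellate Stay Credit: +403 days → 18 May 2014.
Applicant Delay Offset: −213 days → 17 October 2013.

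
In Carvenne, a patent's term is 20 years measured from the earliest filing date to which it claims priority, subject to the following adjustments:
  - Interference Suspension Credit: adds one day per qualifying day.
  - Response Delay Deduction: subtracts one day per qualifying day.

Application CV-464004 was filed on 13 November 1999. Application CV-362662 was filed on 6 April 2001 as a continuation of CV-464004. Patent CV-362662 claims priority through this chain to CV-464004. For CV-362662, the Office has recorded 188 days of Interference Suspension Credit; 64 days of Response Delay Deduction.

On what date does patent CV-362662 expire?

March 16, 2020

Earliest priority filing: 13 November 1999.
Base term: 13 November 1999 + 20 years → 13 November 2019.
Interference Suspension Credit: +188 days → 19 May 2020.
Response Delay Deduction: −64 days → 16 March 2020.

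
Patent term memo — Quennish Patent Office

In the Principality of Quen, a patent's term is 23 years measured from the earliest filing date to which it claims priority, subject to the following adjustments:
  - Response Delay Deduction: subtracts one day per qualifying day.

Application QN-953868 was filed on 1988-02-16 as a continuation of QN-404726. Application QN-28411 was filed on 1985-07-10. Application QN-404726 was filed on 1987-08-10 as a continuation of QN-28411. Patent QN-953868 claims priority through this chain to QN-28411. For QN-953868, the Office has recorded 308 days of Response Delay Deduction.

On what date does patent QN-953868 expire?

Earliest priority filing: 10 July 1985.
Base term: 10 July 1985 + 23 years → 10 July 2008.
Response Delay Deduction: −308 days → 6 September 2007.

September 6, 2007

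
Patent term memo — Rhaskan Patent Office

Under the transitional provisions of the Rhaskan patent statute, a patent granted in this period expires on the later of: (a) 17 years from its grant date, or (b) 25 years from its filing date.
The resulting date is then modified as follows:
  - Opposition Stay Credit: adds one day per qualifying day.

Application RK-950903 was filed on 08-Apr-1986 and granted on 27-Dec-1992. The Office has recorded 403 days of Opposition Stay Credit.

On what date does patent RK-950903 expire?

2012-05-15

(a) grant + 17 years → 27 December 2009.
(b) filing + 25 years → 8 April 2011.
Later of the two: 8 April 2011.
Opposition Stay Credit: +403 days → 15 May 2012.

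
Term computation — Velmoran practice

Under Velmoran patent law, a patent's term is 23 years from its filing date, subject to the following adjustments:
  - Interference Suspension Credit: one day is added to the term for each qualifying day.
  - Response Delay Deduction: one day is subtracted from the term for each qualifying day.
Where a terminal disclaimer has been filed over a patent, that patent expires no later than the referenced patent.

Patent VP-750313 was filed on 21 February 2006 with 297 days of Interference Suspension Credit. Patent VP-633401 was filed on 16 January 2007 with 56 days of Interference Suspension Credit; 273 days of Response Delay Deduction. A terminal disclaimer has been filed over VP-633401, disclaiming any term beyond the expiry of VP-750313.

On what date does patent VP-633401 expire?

2029-06-13

Natural term of VP-633401:
  Base: filing + 23 years → 16 January 2030.
  Interference Suspension Credit: +56 days → 13 March 2030.
  Response Delay Deduction: −273 days → 13 June 2029.
Expiry of referenced patent VP-750313:
  Base: filing + 23 years → 21 February 2029.
  Interference Suspension Credit: +297 days → 15 December 2029.
Terminal disclaimer: VP-633401 expires on the earlier of 13 June 2029 and 15 December 2029.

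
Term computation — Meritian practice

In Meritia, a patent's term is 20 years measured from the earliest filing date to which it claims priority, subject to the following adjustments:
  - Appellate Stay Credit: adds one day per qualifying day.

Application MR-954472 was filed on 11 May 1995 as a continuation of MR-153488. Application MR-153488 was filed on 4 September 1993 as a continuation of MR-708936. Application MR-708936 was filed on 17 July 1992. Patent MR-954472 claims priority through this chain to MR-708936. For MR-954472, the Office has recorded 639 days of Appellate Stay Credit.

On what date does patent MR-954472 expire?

2014-04-17

Earliest priority filing: 17 July 1992.
Base term: 17 July 1992 + 20 years → 17 July 2012.
Appellate Stay Credit: +639 days → 17 April 2014.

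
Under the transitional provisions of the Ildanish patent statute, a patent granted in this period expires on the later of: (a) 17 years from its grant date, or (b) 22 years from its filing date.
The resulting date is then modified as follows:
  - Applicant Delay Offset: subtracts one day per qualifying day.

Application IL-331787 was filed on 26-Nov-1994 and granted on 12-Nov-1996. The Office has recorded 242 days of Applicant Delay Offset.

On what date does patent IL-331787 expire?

March 29, 2016

(a) grant + 17 years → 12 November 2013.
(b) filing + 22 years → 26 November 2016.
Later of the two: 26 November 2016.
Applicant Delay Offset: −242 days → 29 March 2016.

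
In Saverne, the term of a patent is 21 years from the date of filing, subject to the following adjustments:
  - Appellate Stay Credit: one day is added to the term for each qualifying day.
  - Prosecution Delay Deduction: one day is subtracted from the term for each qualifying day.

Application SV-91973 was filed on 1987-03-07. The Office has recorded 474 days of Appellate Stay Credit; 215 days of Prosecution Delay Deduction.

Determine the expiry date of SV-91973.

2008-11-21

Base term: filing date + 21 years → 7 March 2008.
Appellate Stay Credit: +474 days → 24 June 2009.
Prosecution Delay Deduction: −215 days → 21 November 2008.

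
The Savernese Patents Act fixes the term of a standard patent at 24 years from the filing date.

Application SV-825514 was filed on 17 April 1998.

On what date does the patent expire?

Filing date + 24 years → 17 April 2022.

2022-04-17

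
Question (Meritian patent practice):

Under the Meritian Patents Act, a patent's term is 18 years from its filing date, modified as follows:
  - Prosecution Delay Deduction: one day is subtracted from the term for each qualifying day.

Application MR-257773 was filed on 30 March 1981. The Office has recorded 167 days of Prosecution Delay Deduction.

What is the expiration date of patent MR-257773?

Base term: filing date + 18 years → 30 March 1999.
Prosecution Delay Deduction: −167 days → 14 October 1998.

October 14, 1998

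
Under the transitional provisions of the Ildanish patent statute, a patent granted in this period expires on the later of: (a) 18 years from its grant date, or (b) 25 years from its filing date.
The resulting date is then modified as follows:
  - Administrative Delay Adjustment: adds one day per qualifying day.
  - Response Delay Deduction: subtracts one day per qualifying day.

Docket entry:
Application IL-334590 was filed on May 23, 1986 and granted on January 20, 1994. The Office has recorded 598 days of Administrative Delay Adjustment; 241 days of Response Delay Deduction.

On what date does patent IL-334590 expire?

(a) grant + 18 years → 20 January 2012.
(b) filing + 25 years → 23 May 2011.
Later of the two: 20 January 2012.
Administrative Delay Adjustment: +598 days → 9 September 2013.
Response Delay Deduction: −241 days → 11 January 2013.

2013-01-11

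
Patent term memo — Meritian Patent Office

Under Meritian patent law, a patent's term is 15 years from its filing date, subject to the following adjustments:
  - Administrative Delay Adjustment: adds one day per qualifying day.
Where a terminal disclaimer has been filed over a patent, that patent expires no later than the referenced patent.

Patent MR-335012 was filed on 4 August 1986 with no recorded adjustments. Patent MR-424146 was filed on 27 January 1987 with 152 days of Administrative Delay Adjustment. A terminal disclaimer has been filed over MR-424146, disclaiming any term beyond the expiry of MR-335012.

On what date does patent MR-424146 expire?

Natural term of MR-424146:
  Base: filing + 15 years → 27 January 2002.
  Administrative Delay Adjustment: +152 days → 28 June 2002.
Expiry of referenced patent MR-335012:
  Base: filing + 15 years → 4 August 2001.
Terminal disclaimer: MR-424146 expires on the earlier of 28 June 2002 and 4 August 2001.

2001-08-04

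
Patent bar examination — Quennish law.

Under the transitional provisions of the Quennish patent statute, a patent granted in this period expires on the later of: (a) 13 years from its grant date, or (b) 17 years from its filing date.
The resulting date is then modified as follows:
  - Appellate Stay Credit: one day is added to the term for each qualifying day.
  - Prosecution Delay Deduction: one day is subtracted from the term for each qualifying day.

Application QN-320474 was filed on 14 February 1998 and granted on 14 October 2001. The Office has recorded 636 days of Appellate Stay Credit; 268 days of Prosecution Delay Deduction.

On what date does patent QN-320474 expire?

February 17, 2016

(a) grant + 13 years → 14 October 2014.
(b) filing + 17 years → 14 February 2015.
Later of the two: 14 February 2015.
Appellate Stay Credit: +636 days → 11 November 2016.
Prosecution Delay Deduction: −268 days → 17 February 2016.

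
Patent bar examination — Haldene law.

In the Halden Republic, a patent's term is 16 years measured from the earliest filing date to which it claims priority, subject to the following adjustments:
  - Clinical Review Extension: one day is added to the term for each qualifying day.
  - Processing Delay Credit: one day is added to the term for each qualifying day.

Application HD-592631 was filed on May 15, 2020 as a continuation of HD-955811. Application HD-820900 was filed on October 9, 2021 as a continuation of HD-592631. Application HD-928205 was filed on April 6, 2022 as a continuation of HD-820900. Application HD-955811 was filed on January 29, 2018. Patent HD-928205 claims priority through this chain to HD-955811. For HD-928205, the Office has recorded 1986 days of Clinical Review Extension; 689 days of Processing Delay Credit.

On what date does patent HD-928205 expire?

2041-05-27

Earliest priority filing: 29 January 2018.
Base term: 29 January 2018 + 16 years → 29 January 2034.
Clinical Review Extension: +1986 days → 8 July 2039.
Processing Delay Credit: +689 days → 27 May 2041.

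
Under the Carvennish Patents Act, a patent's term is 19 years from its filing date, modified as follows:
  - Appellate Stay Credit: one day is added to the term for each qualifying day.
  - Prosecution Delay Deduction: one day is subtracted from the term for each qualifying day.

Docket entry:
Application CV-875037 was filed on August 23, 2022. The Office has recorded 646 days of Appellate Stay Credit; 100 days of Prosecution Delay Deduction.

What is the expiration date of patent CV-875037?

February 20, 2043

Base term: filing date + 19 years → 23 August 2041.
Appellate Stay Credit: +646 days → 31 May 2043.
Prosecution Delay Deduction: −100 days → 20 February 2043.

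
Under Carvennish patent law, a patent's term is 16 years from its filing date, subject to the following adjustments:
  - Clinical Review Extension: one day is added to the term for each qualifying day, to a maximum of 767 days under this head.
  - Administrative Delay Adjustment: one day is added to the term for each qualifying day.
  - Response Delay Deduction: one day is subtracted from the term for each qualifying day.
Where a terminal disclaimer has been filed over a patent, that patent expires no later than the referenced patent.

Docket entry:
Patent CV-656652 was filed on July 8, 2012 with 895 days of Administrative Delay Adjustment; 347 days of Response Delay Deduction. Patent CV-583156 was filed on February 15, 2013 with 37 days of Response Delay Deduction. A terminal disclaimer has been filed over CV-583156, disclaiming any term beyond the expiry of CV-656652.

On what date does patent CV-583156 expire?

Natural term of CV-583156:
  Base: filing + 16 years → 15 February 2029.
  Response Delay Deduction: −37 days → 9 January 2029.
Expiry of referenced patent CV-656652:
  Base: filing + 16 years → 8 July 2028.
  Administrative Delay Adjustment: +895 days → 20 December 2030.
  Response Delay Deduction: −347 days → 7 January 2030.
Terminal disclaimer: CV-583156 expires on the earlier of 9 January 2029 and 7 January 2030.

January 9, 2029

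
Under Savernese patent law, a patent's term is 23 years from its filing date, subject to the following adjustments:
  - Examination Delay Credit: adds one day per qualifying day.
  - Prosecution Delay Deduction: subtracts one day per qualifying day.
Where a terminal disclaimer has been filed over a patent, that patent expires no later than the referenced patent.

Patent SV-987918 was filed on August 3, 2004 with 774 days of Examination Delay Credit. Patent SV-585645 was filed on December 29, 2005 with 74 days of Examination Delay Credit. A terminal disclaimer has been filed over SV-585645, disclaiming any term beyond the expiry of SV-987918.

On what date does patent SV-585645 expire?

Natural term of SV-585645:
  Base: filing + 23 years → 29 December 2028.
  Examination Delay Credit: +74 days → 13 March 2029.
Expiry of referenced patent SV-987918:
  Base: filing + 23 years → 3 August 2027.
  Examination Delay Credit: +774 days → 15 September 2029.
Terminal disclaimer: SV-585645 expires on the earlier of 13 March 2029 and 15 September 2029.

March 13, 2029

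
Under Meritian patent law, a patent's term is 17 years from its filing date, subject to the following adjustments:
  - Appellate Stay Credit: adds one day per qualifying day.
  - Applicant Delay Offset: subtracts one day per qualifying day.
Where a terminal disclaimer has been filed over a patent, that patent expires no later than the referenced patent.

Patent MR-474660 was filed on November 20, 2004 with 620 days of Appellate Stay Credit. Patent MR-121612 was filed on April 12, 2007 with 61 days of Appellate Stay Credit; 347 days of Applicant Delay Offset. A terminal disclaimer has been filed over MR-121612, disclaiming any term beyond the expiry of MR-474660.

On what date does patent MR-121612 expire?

Natural term of MR-121612:
  Base: filing + 17 years → 12 April 2024.
  Appellate Stay Credit: +61 days → 12 June 2024.
  Applicant Delay Offset: −347 days → 1 July 2023.
Expiry of referenced patent MR-474660:
  Base: filing + 17 years → 20 November 2021.
  Appellate Stay Credit: +620 days → 2 August 2023.
Terminal disclaimer: MR-121612 expires on the earlier of 1 July 2023 and 2 August 2023.

2023-07-01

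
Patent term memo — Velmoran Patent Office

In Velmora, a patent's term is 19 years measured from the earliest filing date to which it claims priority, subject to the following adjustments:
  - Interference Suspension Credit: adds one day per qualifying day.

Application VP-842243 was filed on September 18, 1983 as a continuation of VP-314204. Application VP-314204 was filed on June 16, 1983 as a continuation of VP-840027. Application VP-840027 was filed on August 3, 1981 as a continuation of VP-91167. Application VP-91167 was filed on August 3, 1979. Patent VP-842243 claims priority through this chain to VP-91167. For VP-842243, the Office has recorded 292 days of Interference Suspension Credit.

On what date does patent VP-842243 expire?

Earliest priority filing: 3 August 1979.
Base term: 3 August 1979 + 19 years → 3 August 1998.
Interference Suspension Credit: +292 days → 22 May 1999.

1999-05-22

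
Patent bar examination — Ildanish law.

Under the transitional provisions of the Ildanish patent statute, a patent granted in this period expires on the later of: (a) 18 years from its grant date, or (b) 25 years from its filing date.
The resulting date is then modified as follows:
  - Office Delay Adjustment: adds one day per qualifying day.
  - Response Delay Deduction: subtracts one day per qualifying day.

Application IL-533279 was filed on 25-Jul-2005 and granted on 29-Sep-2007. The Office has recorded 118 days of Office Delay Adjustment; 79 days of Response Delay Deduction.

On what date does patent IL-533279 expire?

(a) grant + 18 years → 29 September 2025.
(b) filing + 25 years → 25 July 2030.
Later of the two: 25 July 2030.
Office Delay Adjustment: +118 days → 20 November 2030.
Response Delay Deduction: −79 days → 2 September 2030.

September 2, 2030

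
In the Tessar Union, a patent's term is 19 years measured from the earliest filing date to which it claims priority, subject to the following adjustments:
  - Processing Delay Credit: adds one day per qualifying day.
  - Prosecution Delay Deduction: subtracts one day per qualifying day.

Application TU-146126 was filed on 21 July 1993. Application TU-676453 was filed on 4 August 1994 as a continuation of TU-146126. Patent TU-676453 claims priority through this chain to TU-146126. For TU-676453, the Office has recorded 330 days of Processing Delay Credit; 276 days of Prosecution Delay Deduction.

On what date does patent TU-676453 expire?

2012-09-13

Earliest priority filing: 21 July 1993.
Base term: 21 July 1993 + 19 years → 21 July 2012.
Processing Delay Credit: +330 days → 16 June 2013.
Prosecution Delay Deduction: −276 days → 13 September 2012.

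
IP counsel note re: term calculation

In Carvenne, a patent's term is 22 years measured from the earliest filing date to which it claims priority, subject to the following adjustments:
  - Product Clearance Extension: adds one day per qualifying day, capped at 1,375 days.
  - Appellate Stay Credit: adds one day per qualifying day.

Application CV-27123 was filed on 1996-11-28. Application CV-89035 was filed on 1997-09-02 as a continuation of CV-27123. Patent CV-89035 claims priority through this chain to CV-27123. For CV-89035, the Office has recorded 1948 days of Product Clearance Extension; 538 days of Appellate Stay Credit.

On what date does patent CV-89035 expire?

Earliest priority filing: 28 November 1996.
Base term: 28 November 1996 + 22 years → 28 November 2018.
Product Clearance Extension: 1948 days claimed exceeds the 1375-day cap, so +1375 days → 3 September 2022.
Appellate Stay Credit: +538 days → 23 February 2024.

2024-02-23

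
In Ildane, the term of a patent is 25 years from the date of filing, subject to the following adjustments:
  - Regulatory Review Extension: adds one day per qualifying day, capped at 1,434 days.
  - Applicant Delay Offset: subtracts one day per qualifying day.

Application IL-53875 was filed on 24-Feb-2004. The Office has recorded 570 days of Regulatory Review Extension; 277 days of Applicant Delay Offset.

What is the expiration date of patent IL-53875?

December 14, 2029

Base term: filing date + 25 years → 24 February 2029.
Regulatory Review Extension: 570 days (within the 1434-day cap) → +570 days → 17 September 2030.
Applicant Delay Offset: −277 days → 14 December 2029.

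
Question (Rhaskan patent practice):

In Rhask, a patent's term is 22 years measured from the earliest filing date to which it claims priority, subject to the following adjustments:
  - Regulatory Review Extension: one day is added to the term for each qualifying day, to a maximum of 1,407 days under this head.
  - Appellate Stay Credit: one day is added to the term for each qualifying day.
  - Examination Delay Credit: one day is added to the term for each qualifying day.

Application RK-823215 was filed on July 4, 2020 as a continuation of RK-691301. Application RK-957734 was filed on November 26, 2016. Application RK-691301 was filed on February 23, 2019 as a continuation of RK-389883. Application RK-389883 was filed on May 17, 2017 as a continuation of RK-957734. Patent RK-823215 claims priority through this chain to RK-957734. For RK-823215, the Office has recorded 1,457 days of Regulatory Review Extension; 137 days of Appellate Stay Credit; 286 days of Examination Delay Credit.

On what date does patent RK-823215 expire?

Earliest priority filing: 26 November 2016.
Base term: 26 November 2016 + 22 years → 26 November 2038.
Regulatory Review Extension: 1457 days claimed exceeds the 1407-day cap, so +1407 days → 3 October 2042.
Appellate Stay Credit: +137 days → 17 February 2043.
Examination Delay Credit: +286 days → 30 November 2043.

November 30, 2043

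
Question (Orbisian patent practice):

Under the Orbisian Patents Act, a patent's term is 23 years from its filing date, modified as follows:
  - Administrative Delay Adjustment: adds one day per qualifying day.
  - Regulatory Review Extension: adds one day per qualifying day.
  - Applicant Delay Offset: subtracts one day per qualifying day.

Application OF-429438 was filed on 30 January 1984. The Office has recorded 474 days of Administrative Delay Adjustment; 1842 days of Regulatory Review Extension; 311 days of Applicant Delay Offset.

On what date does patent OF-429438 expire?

2012-07-27

Base term: filing date + 23 years → 30 January 2007.
Administrative Delay Adjustment: +474 days → 18 May 2008.
Regulatory Review Extension: +1842 days → 3 June 2013.
Applicant Delay Offset: −311 days → 27 July 2012.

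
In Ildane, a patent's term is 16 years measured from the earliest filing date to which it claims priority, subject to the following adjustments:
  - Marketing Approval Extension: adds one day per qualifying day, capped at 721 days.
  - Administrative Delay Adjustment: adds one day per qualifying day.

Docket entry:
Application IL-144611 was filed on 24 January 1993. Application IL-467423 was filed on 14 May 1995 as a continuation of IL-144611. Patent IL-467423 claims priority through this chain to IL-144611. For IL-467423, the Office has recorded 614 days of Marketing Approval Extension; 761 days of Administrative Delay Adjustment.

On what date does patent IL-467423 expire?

Earliest priority filing: 24 January 1993.
Base term: 24 January 1993 + 16 years → 24 January 2009.
Marketing Approval Extension: 614 days (within the 721-day cap) → +614 days → 30 September 2010.
Administrative Delay Adjustment: +761 days → 30 October 2012.

October 30, 2012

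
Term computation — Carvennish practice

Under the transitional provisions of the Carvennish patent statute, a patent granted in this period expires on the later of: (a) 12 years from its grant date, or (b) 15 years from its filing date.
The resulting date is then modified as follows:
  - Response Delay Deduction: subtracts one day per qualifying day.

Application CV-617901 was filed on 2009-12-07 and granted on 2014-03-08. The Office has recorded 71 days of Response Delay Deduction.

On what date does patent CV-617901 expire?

(a) grant + 12 years → 8 March 2026.
(b) filing + 15 years → 7 December 2024.
Later of the two: 8 March 2026.
Response Delay Deduction: −71 days → 27 December 2025.

December 27, 2025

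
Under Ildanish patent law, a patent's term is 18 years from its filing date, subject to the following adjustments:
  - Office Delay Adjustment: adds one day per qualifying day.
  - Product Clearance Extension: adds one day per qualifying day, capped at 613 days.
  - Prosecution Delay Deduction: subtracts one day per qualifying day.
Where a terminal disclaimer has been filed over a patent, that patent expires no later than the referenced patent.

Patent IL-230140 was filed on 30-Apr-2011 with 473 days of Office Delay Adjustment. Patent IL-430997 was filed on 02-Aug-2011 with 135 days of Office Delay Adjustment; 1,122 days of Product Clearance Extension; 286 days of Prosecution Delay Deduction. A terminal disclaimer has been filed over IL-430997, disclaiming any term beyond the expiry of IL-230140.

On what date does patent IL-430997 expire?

Natural term of IL-430997:
  Base: filing + 18 years → 2 August 2029.
  Office Delay Adjustment: +135 days → 15 December 2029.
  Product Clearance Extension: 1122 days claimed exceeds the 613-day cap, so +613 days → 20 August 2031.
  Prosecution Delay Deduction: −286 days → 7 November 2030.
Expiry of referenced patent IL-230140:
  Base: filing + 18 years → 30 April 2029.
  Office Delay Adjustment: +473 days → 16 August 2030.
Terminal disclaimer: IL-430997 expires on the earlier of 7 November 2030 and 16 August 2030.

August 16, 2030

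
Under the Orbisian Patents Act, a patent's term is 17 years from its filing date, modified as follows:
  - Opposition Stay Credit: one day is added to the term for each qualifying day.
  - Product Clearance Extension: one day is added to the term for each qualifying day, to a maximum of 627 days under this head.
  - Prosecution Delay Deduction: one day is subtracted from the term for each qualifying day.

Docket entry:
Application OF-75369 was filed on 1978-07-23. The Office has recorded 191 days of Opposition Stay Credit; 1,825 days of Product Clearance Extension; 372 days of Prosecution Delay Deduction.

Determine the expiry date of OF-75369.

Base term: filing date + 17 years → 23 July 1995.
Opposition Stay Credit: +191 days → 30 January 1996.
Product Clearance Extension: 1825 days claimed exceeds the 627-day cap, so +627 days → 18 October 1997.
Prosecution Delay Deduction: −372 days → 11 October 1996.

October 11, 1996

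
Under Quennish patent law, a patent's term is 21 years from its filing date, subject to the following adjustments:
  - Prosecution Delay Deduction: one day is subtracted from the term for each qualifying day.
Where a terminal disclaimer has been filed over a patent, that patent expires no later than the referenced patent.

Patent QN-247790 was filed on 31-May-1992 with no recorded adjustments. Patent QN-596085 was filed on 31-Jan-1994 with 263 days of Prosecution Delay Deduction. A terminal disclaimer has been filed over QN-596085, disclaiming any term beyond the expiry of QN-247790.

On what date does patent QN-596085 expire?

Natural term of QN-596085:
  Base: filing + 21 years → 31 January 2015.
  Prosecution Delay Deduction: −263 days → 13 May 2014.
Expiry of referenced patent QN-247790:
  Base: filing + 21 years → 31 May 2013.
Terminal disclaimer: QN-596085 expires on the earlier of 13 May 2014 and 31 May 2013.

May 31, 2013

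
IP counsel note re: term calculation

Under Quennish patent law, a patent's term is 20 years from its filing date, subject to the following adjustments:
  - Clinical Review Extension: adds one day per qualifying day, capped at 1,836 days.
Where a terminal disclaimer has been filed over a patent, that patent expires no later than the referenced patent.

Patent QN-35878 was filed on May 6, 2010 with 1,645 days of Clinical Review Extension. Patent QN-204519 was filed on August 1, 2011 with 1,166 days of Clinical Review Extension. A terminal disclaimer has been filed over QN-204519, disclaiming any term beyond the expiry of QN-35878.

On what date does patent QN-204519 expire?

Natural term of QN-204519:
  Base: filing + 20 years → 1 August 2031.
  Clinical Review Extension: 1166 days (within the 1836-day cap) → +1166 days → 10 October 2034.
Expiry of referenced patent QN-35878:
  Base: filing + 20 years → 6 May 2030.
  Clinical Review Extension: 1645 days (within the 1836-day cap) → +1645 days → 6 November 2034.
Terminal disclaimer: QN-204519 expires on the earlier of 10 October 2034 and 6 November 2034.

October 10, 2034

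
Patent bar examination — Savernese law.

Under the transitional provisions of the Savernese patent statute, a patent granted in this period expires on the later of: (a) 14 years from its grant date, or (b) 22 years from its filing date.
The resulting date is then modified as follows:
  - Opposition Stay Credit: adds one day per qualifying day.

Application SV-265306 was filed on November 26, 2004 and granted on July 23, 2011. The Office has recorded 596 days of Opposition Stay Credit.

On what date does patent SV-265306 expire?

(a) grant + 14 years → 23 July 2025.
(b) filing + 22 years → 26 November 2026.
Later of the two: 26 November 2026.
Opposition Stay Credit: +596 days → 14 July 2028.

2028-07-14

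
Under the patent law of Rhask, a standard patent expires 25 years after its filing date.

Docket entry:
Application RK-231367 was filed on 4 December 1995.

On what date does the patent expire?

2020-12-04

Filing date + 25 years → 4 December 2020.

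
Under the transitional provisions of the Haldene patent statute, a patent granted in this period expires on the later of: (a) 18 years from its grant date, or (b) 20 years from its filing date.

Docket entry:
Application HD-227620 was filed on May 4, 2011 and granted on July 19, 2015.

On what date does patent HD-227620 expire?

July 19, 2033

(a) grant + 18 years → 19 July 2033.
(b) filing + 20 years → 4 May 2031.
Later of the two: 19 July 2033.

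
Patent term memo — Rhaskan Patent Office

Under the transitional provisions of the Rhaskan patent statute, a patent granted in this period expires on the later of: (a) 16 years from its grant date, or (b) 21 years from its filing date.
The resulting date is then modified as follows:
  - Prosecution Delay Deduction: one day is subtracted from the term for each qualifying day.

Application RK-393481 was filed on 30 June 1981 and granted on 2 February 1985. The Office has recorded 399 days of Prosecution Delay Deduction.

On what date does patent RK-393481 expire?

(a) grant + 16 years → 2 February 2001.
(b) filing + 21 years → 30 June 2002.
Later of the two: 30 June 2002.
Prosecution Delay Deduction: −399 days → 27 May 2001.

May 27, 2001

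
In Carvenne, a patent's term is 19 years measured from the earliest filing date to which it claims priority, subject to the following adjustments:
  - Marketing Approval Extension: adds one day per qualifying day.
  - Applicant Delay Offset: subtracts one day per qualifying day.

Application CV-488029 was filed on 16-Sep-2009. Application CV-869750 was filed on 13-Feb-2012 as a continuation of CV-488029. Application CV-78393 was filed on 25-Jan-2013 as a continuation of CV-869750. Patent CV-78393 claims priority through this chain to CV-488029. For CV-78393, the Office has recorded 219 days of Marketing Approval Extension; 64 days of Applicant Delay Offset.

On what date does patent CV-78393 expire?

February 18, 2029

Earliest priority filing: 16 September 2009.
Base term: 16 September 2009 + 19 years → 16 September 2028.
Marketing Approval Extension: +219 days → 23 April 2029.
Applicant Delay Offset: −64 days → 18 February 2029.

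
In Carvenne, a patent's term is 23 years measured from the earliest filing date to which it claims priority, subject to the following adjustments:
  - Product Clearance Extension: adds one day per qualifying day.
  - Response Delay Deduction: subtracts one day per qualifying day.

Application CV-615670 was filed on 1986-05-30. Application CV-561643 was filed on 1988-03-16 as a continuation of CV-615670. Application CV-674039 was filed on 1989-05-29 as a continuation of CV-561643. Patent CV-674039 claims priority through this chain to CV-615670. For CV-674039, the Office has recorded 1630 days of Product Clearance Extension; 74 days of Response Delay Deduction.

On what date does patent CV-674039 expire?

September 2, 2013

Earliest priority filing: 30 May 1986.
Base term: 30 May 1986 + 23 years → 30 May 2009.
Product Clearance Extension: +1630 days → 15 November 2013.
Response Delay Deduction: −74 days → 2 September 2013.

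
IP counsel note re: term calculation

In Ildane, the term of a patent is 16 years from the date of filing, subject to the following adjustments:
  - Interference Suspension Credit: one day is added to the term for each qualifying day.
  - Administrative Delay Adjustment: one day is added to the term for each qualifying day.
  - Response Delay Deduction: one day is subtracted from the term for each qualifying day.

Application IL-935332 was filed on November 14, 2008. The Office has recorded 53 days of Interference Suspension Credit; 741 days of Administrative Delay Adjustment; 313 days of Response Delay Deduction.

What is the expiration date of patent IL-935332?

Base term: filing date + 16 years → 14 November 2024.
Interference Suspension Credit: +53 days → 6 January 2025.
Administrative Delay Adjustment: +741 days → 17 January 2027.
Response Delay Deduction: −313 days → 10 March 2026.

March 10, 2026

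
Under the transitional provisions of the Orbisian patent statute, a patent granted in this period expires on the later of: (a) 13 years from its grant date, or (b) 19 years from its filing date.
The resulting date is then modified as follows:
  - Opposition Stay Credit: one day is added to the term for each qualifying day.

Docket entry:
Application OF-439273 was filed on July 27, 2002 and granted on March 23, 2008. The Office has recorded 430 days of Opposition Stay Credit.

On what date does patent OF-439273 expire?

(a) grant + 13 years → 23 March 2021.
(b) filing + 19 years → 27 July 2021.
Later of the two: 27 July 2021.
Opposition Stay Credit: +430 days → 30 September 2022.

2022-09-30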